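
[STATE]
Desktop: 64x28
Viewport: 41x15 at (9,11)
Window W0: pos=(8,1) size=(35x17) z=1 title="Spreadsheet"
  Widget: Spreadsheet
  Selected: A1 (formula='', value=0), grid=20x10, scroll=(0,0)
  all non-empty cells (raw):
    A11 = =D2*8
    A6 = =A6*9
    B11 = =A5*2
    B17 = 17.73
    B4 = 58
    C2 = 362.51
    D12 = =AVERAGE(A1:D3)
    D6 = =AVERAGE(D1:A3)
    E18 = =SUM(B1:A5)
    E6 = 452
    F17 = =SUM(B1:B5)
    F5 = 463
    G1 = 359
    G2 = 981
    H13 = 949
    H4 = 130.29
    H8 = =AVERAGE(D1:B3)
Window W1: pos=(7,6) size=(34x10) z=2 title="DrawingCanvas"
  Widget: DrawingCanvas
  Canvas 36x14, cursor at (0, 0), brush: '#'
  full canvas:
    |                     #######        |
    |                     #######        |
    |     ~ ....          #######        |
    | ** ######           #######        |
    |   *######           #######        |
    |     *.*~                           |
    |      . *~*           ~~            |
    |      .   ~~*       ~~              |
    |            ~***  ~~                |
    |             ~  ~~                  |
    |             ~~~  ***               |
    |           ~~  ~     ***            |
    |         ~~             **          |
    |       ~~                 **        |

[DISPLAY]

    ~ ....          #######    ┃ ┃       
** ######           #######    ┃0┃       
  *######           #######    ┃ ┃       
    *.*~                       ┃ ┃       
━━━━━━━━━━━━━━━━━━━━━━━━━━━━━━━┛ ┃       
 10        0       0       0     ┃       
━━━━━━━━━━━━━━━━━━━━━━━━━━━━━━━━━┛       
                                         
                                         
                                         
                                         
                                         
                                         
                                         
                                         


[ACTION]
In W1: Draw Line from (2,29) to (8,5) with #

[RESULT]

    ~ ....          #########  ┃ ┃       
** ######           #######    ┃0┃       
  *######         #########    ┃ ┃       
    *.*~      ####             ┃ ┃       
━━━━━━━━━━━━━━━━━━━━━━━━━━━━━━━┛ ┃       
 10        0       0       0     ┃       
━━━━━━━━━━━━━━━━━━━━━━━━━━━━━━━━━┛       
                                         
                                         
                                         
                                         
                                         
                                         
                                         
                                         


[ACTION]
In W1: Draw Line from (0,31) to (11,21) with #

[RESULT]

    ~ ....          #########  ┃ ┃       
** ######           ########   ┃0┃       
  *######         #########    ┃ ┃       
    *.*~      ####       #     ┃ ┃       
━━━━━━━━━━━━━━━━━━━━━━━━━━━━━━━┛ ┃       
 10        0       0       0     ┃       
━━━━━━━━━━━━━━━━━━━━━━━━━━━━━━━━━┛       
                                         
                                         
                                         
                                         
                                         
                                         
                                         
                                         


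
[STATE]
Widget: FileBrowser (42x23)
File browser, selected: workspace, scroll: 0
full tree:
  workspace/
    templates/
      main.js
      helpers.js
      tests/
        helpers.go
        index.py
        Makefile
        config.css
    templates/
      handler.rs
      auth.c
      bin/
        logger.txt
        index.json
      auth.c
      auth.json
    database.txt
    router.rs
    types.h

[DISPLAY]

> [-] workspace/                          
    [+] templates/                        
    [+] templates/                        
    database.txt                          
    router.rs                             
    types.h                               
                                          
                                          
                                          
                                          
                                          
                                          
                                          
                                          
                                          
                                          
                                          
                                          
                                          
                                          
                                          
                                          
                                          


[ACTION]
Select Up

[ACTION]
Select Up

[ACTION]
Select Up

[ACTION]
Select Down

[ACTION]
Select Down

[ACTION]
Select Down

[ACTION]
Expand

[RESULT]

  [-] workspace/                          
    [+] templates/                        
    [+] templates/                        
  > database.txt                          
    router.rs                             
    types.h                               
                                          
                                          
                                          
                                          
                                          
                                          
                                          
                                          
                                          
                                          
                                          
                                          
                                          
                                          
                                          
                                          
                                          


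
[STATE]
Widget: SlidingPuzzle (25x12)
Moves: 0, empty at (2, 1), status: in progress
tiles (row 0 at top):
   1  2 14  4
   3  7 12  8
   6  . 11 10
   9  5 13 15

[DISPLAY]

┌────┬────┬────┬────┐    
│  1 │  2 │ 14 │  4 │    
├────┼────┼────┼────┤    
│  3 │  7 │ 12 │  8 │    
├────┼────┼────┼────┤    
│  6 │    │ 11 │ 10 │    
├────┼────┼────┼────┤    
│  9 │  5 │ 13 │ 15 │    
└────┴────┴────┴────┘    
Moves: 0                 
                         
                         


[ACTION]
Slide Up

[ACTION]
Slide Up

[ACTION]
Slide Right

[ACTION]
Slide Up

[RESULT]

┌────┬────┬────┬────┐    
│  1 │  2 │ 14 │  4 │    
├────┼────┼────┼────┤    
│  3 │  7 │ 12 │  8 │    
├────┼────┼────┼────┤    
│  6 │  5 │ 11 │ 10 │    
├────┼────┼────┼────┤    
│    │  9 │ 13 │ 15 │    
└────┴────┴────┴────┘    
Moves: 2                 
                         
                         


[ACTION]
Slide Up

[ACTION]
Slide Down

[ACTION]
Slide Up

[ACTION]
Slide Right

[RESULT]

┌────┬────┬────┬────┐    
│  1 │  2 │ 14 │  4 │    
├────┼────┼────┼────┤    
│  3 │  7 │ 12 │  8 │    
├────┼────┼────┼────┤    
│  6 │  5 │ 11 │ 10 │    
├────┼────┼────┼────┤    
│    │  9 │ 13 │ 15 │    
└────┴────┴────┴────┘    
Moves: 4                 
                         
                         


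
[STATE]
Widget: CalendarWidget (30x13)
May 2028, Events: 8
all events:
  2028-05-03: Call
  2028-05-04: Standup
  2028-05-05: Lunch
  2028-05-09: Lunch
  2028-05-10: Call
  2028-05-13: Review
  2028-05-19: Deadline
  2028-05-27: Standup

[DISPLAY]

           May 2028           
Mo Tu We Th Fr Sa Su          
 1  2  3*  4*  5*  6  7       
 8  9* 10* 11 12 13* 14       
15 16 17 18 19* 20 21         
22 23 24 25 26 27* 28         
29 30 31                      
                              
                              
                              
                              
                              
                              


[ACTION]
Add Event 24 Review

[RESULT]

           May 2028           
Mo Tu We Th Fr Sa Su          
 1  2  3*  4*  5*  6  7       
 8  9* 10* 11 12 13* 14       
15 16 17 18 19* 20 21         
22 23 24* 25 26 27* 28        
29 30 31                      
                              
                              
                              
                              
                              
                              


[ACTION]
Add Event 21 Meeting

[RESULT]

           May 2028           
Mo Tu We Th Fr Sa Su          
 1  2  3*  4*  5*  6  7       
 8  9* 10* 11 12 13* 14       
15 16 17 18 19* 20 21*        
22 23 24* 25 26 27* 28        
29 30 31                      
                              
                              
                              
                              
                              
                              


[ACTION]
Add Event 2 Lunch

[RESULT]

           May 2028           
Mo Tu We Th Fr Sa Su          
 1  2*  3*  4*  5*  6  7      
 8  9* 10* 11 12 13* 14       
15 16 17 18 19* 20 21*        
22 23 24* 25 26 27* 28        
29 30 31                      
                              
                              
                              
                              
                              
                              


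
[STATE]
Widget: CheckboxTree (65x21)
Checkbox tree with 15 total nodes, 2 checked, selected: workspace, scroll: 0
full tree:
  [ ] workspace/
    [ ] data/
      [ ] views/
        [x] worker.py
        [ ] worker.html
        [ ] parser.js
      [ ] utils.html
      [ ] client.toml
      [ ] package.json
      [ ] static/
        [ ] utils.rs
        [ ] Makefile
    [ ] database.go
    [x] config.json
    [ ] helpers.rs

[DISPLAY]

>[-] workspace/                                                  
   [-] data/                                                     
     [-] views/                                                  
       [x] worker.py                                             
       [ ] worker.html                                           
       [ ] parser.js                                             
     [ ] utils.html                                              
     [ ] client.toml                                             
     [ ] package.json                                            
     [ ] static/                                                 
       [ ] utils.rs                                              
       [ ] Makefile                                              
   [ ] database.go                                               
   [x] config.json                                               
   [ ] helpers.rs                                                
                                                                 
                                                                 
                                                                 
                                                                 
                                                                 
                                                                 


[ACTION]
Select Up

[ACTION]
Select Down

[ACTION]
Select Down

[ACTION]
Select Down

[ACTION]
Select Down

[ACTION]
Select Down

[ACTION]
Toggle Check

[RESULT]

 [-] workspace/                                                  
   [-] data/                                                     
     [-] views/                                                  
       [x] worker.py                                             
       [ ] worker.html                                           
>      [x] parser.js                                             
     [ ] utils.html                                              
     [ ] client.toml                                             
     [ ] package.json                                            
     [ ] static/                                                 
       [ ] utils.rs                                              
       [ ] Makefile                                              
   [ ] database.go                                               
   [x] config.json                                               
   [ ] helpers.rs                                                
                                                                 
                                                                 
                                                                 
                                                                 
                                                                 
                                                                 


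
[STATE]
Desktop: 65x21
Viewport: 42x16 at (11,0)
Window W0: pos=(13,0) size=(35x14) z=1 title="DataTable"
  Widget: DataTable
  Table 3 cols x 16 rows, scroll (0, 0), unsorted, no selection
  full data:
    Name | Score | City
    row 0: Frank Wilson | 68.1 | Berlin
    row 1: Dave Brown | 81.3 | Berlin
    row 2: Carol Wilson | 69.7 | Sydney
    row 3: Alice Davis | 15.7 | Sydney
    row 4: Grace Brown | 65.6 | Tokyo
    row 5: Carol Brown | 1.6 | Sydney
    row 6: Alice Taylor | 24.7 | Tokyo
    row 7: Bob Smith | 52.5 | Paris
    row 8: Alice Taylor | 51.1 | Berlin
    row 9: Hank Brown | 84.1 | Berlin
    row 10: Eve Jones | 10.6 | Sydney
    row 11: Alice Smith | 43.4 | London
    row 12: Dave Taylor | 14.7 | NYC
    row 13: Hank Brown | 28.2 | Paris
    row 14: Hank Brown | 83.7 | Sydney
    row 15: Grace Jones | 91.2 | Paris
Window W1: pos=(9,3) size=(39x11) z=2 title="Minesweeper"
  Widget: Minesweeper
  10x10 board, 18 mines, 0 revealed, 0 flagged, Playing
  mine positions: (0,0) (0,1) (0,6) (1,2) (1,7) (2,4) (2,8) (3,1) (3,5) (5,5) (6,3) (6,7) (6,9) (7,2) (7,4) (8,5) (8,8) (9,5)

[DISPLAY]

  ┏━━━━━━━━━━━━━━━━━━━━━━━━━━━━━━━━━┓     
  ┃ DataTable                       ┃     
  ┠─────────────────────────────────┨     
━━━━━━━━━━━━━━━━━━━━━━━━━━━━━━━━━━━━┓     
Minesweeper                         ┃     
────────────────────────────────────┨     
■■■■■■■■■                           ┃     
■■■■■■■■■                           ┃     
■■■■■■■■■                           ┃     
■■■■■■■■■                           ┃     
■■■■■■■■■                           ┃     
■■■■■■■■■                           ┃     
■■■■■■■■■                           ┃     
━━━━━━━━━━━━━━━━━━━━━━━━━━━━━━━━━━━━┛     
                                          
                                          


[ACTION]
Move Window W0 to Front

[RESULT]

  ┏━━━━━━━━━━━━━━━━━━━━━━━━━━━━━━━━━┓     
  ┃ DataTable                       ┃     
  ┠─────────────────────────────────┨     
━━┃Name        │Score│City          ┃     
Mi┃────────────┼─────┼──────        ┃     
──┃Frank Wilson│68.1 │Berlin        ┃     
■■┃Dave Brown  │81.3 │Berlin        ┃     
■■┃Carol Wilson│69.7 │Sydney        ┃     
■■┃Alice Davis │15.7 │Sydney        ┃     
■■┃Grace Brown │65.6 │Tokyo         ┃     
■■┃Carol Brown │1.6  │Sydney        ┃     
■■┃Alice Taylor│24.7 │Tokyo         ┃     
■■┃Bob Smith   │52.5 │Paris         ┃     
━━┗━━━━━━━━━━━━━━━━━━━━━━━━━━━━━━━━━┛     
                                          
                                          


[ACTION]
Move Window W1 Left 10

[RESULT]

  ┏━━━━━━━━━━━━━━━━━━━━━━━━━━━━━━━━━┓     
  ┃ DataTable                       ┃     
  ┠─────────────────────────────────┨     
━━┃Name        │Score│City          ┃     
er┃────────────┼─────┼──────        ┃     
──┃Frank Wilson│68.1 │Berlin        ┃     
  ┃Dave Brown  │81.3 │Berlin        ┃     
  ┃Carol Wilson│69.7 │Sydney        ┃     
  ┃Alice Davis │15.7 │Sydney        ┃     
  ┃Grace Brown │65.6 │Tokyo         ┃     
  ┃Carol Brown │1.6  │Sydney        ┃     
  ┃Alice Taylor│24.7 │Tokyo         ┃     
  ┃Bob Smith   │52.5 │Paris         ┃     
━━┗━━━━━━━━━━━━━━━━━━━━━━━━━━━━━━━━━┛     
                                          
                                          


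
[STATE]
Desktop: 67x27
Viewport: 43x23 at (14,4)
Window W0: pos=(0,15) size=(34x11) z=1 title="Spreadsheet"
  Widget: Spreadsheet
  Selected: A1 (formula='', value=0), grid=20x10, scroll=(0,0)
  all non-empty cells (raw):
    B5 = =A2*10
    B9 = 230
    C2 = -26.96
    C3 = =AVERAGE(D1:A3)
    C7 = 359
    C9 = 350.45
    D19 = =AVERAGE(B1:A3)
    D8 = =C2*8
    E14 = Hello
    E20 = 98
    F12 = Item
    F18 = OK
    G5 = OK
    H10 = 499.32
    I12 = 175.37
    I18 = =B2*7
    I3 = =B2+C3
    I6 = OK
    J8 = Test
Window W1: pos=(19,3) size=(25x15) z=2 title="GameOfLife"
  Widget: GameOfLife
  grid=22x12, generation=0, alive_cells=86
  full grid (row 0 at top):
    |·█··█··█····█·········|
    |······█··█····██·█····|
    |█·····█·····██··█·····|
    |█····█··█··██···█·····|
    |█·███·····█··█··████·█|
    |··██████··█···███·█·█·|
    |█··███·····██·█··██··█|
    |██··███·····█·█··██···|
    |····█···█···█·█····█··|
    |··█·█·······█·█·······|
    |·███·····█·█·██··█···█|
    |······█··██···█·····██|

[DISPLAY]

     ┃ GameOfLife            ┃             
     ┠───────────────────────┨             
     ┃Gen: 0                 ┃             
     ┃······█··█····██·█···· ┃             
     ┃█·····█·····██··█····· ┃             
     ┃█····█··█··██···█····· ┃             
     ┃█·███·····█··█··████·█ ┃             
     ┃··██████··█···███·█·█· ┃             
     ┃█··███·····██·█··██··█ ┃             
     ┃██··███·····█·█··██··· ┃             
     ┃····█···█···█·█····█·· ┃             
━━━━━┃··█·█·······█·█······· ┃             
     ┃·███·····█·█·██··█···█ ┃             
─────┗━━━━━━━━━━━━━━━━━━━━━━━┛             
                   ┃                       
  B       C       D┃                       
-------------------┃                       
      0       0    ┃                       
      0  -26.96    ┃                       
      0#CIRC!      ┃                       
      0       0    ┃                       
━━━━━━━━━━━━━━━━━━━┛                       
                                           


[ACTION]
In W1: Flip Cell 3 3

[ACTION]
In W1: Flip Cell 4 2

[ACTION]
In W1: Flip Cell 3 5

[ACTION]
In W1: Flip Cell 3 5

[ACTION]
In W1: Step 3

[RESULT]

     ┃ GameOfLife            ┃             
     ┠───────────────────────┨             
     ┃Gen: 3                 ┃             
     ┃·······█···██··██····· ┃             
     ┃·█··██·█···██··██····· ┃             
     ┃·█···█·█████······██·· ┃             
     ┃···█······██·██·███·██ ┃             
     ┃█·█··█····█···██······ ┃             
     ┃··█···█··█···██····███ ┃             
     ┃███···█··········█·█·· ┃             
     ┃██··█················· ┃             
━━━━━┃····█················· ┃             
     ┃·███·····█·█████····██ ┃             
─────┗━━━━━━━━━━━━━━━━━━━━━━━┛             
                   ┃                       
  B       C       D┃                       
-------------------┃                       
      0       0    ┃                       
      0  -26.96    ┃                       
      0#CIRC!      ┃                       
      0       0    ┃                       
━━━━━━━━━━━━━━━━━━━┛                       
                                           


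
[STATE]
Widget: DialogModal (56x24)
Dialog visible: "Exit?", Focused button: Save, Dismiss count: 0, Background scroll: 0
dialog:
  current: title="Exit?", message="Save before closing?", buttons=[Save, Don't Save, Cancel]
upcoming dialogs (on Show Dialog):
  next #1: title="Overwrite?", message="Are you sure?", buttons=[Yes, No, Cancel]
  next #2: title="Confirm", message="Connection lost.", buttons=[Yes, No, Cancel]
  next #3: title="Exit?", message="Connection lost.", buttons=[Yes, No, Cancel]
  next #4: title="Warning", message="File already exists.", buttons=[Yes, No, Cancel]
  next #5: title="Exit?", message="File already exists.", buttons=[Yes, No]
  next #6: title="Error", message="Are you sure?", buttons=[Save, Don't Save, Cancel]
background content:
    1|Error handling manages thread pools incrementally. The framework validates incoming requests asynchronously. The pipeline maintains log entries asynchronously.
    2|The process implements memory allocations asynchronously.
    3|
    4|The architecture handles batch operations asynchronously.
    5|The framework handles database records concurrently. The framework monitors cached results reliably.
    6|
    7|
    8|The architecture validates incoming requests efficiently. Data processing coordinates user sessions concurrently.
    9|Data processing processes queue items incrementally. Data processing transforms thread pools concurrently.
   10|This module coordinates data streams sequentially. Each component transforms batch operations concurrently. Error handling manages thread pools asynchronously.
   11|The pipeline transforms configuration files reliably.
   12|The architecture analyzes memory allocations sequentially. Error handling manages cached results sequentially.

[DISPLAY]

Error handling manages thread pools incrementally. The f
The process implements memory allocations asynchronously
                                                        
The architecture handles batch operations asynchronously
The framework handles database records concurrently. The
                                                        
                                                        
The architecture validates incoming requests efficiently
Data processing processes queue items incrementally. Dat
This module ┌──────────────────────────────┐ially. Each 
The pipeline│            Exit?             │reliably.   
The architec│     Save before closing?     │ sequentiall
            │ [Save]  Don't Save   Cancel  │            
            └──────────────────────────────┘            
                                                        
                                                        
                                                        
                                                        
                                                        
                                                        
                                                        
                                                        
                                                        
                                                        


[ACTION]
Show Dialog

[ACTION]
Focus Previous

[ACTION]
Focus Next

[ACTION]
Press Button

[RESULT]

Error handling manages thread pools incrementally. The f
The process implements memory allocations asynchronously
                                                        
The architecture handles batch operations asynchronously
The framework handles database records concurrently. The
                                                        
                                                        
The architecture validates incoming requests efficiently
Data processing processes queue items incrementally. Dat
This module coordinates data streams sequentially. Each 
The pipeline transforms configuration files reliably.   
The architecture analyzes memory allocations sequentiall
                                                        
                                                        
                                                        
                                                        
                                                        
                                                        
                                                        
                                                        
                                                        
                                                        
                                                        
                                                        


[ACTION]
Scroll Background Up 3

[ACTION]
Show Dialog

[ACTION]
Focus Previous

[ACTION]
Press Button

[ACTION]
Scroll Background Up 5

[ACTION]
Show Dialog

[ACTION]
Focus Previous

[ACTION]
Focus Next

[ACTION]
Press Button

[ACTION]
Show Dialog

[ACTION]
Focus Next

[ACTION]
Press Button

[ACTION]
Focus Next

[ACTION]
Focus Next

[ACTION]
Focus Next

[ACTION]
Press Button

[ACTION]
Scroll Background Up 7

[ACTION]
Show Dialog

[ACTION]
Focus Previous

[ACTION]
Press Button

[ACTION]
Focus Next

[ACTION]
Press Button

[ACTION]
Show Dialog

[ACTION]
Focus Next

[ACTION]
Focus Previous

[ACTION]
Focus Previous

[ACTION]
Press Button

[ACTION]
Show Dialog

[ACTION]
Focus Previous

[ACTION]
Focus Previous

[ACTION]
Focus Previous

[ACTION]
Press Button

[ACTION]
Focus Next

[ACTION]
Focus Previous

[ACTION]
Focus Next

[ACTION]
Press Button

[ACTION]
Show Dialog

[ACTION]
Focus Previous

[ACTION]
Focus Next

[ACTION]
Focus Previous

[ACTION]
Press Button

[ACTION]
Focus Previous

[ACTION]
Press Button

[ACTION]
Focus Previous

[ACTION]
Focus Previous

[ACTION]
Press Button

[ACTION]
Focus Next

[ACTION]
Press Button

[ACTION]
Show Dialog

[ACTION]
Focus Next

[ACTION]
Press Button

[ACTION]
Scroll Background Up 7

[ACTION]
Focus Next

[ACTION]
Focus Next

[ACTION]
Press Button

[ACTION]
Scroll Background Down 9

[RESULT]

This module coordinates data streams sequentially. Each 
The pipeline transforms configuration files reliably.   
The architecture analyzes memory allocations sequentiall
                                                        
                                                        
                                                        
                                                        
                                                        
                                                        
                                                        
                                                        
                                                        
                                                        
                                                        
                                                        
                                                        
                                                        
                                                        
                                                        
                                                        
                                                        
                                                        
                                                        
                                                        


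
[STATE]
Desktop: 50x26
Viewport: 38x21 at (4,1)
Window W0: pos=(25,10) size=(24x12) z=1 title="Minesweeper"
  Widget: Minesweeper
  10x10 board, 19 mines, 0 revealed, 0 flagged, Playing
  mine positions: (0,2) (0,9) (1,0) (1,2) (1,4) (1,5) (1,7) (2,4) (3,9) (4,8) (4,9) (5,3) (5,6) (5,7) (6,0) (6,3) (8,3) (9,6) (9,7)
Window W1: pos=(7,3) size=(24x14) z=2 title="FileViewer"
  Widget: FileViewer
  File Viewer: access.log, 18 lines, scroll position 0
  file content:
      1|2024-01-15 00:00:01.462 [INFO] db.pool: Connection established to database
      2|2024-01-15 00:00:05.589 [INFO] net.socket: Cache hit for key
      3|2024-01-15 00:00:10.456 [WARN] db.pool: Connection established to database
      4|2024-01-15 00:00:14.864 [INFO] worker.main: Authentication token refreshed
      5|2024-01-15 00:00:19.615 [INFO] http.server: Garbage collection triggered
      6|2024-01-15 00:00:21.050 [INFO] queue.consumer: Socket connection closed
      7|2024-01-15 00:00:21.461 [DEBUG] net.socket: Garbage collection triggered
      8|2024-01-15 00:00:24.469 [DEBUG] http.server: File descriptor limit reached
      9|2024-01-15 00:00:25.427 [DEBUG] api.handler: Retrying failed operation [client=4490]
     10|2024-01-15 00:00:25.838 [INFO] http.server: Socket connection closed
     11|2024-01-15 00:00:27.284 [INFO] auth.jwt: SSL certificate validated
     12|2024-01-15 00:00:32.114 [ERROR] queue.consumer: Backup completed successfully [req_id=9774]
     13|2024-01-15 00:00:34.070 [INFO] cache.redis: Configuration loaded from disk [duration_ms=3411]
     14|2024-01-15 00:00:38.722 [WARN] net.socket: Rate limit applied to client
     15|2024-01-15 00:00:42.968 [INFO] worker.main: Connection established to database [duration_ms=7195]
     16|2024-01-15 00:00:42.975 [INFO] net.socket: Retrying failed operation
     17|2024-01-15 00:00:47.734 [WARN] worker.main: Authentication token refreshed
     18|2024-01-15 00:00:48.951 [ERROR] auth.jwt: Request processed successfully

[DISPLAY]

                                      
                                      
   ┏━━━━━━━━━━━━━━━━━━━━━━┓           
   ┃ FileViewer           ┃           
   ┠──────────────────────┨           
   ┃2024-01-15 00:00:01.4▲┃           
   ┃2024-01-15 00:00:05.5█┃           
   ┃2024-01-15 00:00:10.4░┃           
   ┃2024-01-15 00:00:14.8░┃           
   ┃2024-01-15 00:00:19.6░┃━━━━━━━━━━━
   ┃2024-01-15 00:00:21.0░┃sweeper    
   ┃2024-01-15 00:00:21.4░┃───────────
   ┃2024-01-15 00:00:24.4░┃■■■■■      
   ┃2024-01-15 00:00:25.4░┃■■■■■      
   ┃2024-01-15 00:00:25.8▼┃■■■■■      
   ┗━━━━━━━━━━━━━━━━━━━━━━┛■■■■■      
                     ┃■■■■■■■■■■      
                     ┃■■■■■■■■■■      
                     ┃■■■■■■■■■■      
                     ┃■■■■■■■■■■      
                     ┗━━━━━━━━━━━━━━━━


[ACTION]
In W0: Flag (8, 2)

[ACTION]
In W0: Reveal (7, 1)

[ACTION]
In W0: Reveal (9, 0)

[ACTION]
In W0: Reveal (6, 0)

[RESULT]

                                      
                                      
   ┏━━━━━━━━━━━━━━━━━━━━━━┓           
   ┃ FileViewer           ┃           
   ┠──────────────────────┨           
   ┃2024-01-15 00:00:01.4▲┃           
   ┃2024-01-15 00:00:05.5█┃           
   ┃2024-01-15 00:00:10.4░┃           
   ┃2024-01-15 00:00:14.8░┃           
   ┃2024-01-15 00:00:19.6░┃━━━━━━━━━━━
   ┃2024-01-15 00:00:21.0░┃sweeper    
   ┃2024-01-15 00:00:21.4░┃───────────
   ┃2024-01-15 00:00:24.4░┃■■■■✹      
   ┃2024-01-15 00:00:25.4░┃✹■✹■■      
   ┃2024-01-15 00:00:25.8▼┃■■■■■      
   ┗━━━━━━━━━━━━━━━━━━━━━━┛■■■■✹      
                     ┃■■■■■■■■✹✹      
                     ┃■■■✹■■✹✹■■      
                     ┃✹■■✹■■■■■■      
                     ┃112■■■■■■■      
                     ┗━━━━━━━━━━━━━━━━


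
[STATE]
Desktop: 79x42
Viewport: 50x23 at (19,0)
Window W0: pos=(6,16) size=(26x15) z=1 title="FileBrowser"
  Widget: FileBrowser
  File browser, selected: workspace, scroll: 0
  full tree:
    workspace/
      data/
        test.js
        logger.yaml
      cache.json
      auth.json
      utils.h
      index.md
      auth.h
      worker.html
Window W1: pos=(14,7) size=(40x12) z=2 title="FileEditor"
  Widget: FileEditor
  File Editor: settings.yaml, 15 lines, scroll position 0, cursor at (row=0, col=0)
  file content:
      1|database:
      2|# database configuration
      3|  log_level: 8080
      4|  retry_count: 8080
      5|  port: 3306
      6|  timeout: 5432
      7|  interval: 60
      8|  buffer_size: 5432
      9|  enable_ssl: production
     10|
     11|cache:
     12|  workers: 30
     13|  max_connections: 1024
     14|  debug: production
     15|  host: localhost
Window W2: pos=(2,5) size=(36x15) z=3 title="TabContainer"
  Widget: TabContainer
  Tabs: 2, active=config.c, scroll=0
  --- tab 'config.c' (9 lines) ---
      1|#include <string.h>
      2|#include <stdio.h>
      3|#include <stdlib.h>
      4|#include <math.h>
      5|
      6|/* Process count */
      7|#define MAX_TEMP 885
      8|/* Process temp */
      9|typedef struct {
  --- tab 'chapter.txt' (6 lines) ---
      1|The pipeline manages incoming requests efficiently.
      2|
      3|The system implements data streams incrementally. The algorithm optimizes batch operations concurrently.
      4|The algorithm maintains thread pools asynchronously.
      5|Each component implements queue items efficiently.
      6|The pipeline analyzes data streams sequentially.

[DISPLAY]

                                                  
                                                  
                                                  
                                                  
                                                  
━━━━━━━━━━━━━━━━━━┓                               
                  ┃                               
──────────────────┨━━━━━━━━━━━━━━━┓               
ter.txt           ┃               ┃               
──────────────────┃───────────────┨               
.h>               ┃              ▲┃               
h>                ┃n             █┃               
.h>               ┃              ░┃               
>                 ┃              ░┃               
                  ┃              ░┃               
 */               ┃              ░┃               
 885              ┃              ░┃               
*/                ┃              ▼┃               
                  ┃━━━━━━━━━━━━━━━┛               
━━━━━━━━━━━━━━━━━━┛                               
/           ┃                                     
on          ┃                                     
n           ┃                                     


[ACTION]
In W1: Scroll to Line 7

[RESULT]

                                                  
                                                  
                                                  
                                                  
                                                  
━━━━━━━━━━━━━━━━━━┓                               
                  ┃                               
──────────────────┨━━━━━━━━━━━━━━━┓               
ter.txt           ┃               ┃               
──────────────────┃───────────────┨               
.h>               ┃              ▲┃               
h>                ┃              ░┃               
.h>               ┃n             ░┃               
>                 ┃              ░┃               
                  ┃              ░┃               
 */               ┃              ░┃               
 885              ┃              █┃               
*/                ┃              ▼┃               
                  ┃━━━━━━━━━━━━━━━┛               
━━━━━━━━━━━━━━━━━━┛                               
/           ┃                                     
on          ┃                                     
n           ┃                                     


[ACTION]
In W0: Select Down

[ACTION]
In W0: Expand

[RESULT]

                                                  
                                                  
                                                  
                                                  
                                                  
━━━━━━━━━━━━━━━━━━┓                               
                  ┃                               
──────────────────┨━━━━━━━━━━━━━━━┓               
ter.txt           ┃               ┃               
──────────────────┃───────────────┨               
.h>               ┃              ▲┃               
h>                ┃              ░┃               
.h>               ┃n             ░┃               
>                 ┃              ░┃               
                  ┃              ░┃               
 */               ┃              ░┃               
 885              ┃              █┃               
*/                ┃              ▼┃               
                  ┃━━━━━━━━━━━━━━━┛               
━━━━━━━━━━━━━━━━━━┛                               
/           ┃                                     
s           ┃                                     
.yaml       ┃                                     


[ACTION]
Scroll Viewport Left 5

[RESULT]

                                                  
                                                  
                                                  
                                                  
                                                  
━━━━━━━━━━━━━━━━━━━━━━━┓                          
er                     ┃                          
───────────────────────┨━━━━━━━━━━━━━━━┓          
 chapter.txt           ┃               ┃          
───────────────────────┃───────────────┨          
tring.h>               ┃              ▲┃          
tdio.h>                ┃              ░┃          
tdlib.h>               ┃n             ░┃          
ath.h>                 ┃              ░┃          
                       ┃              ░┃          
count */               ┃              ░┃          
_TEMP 885              ┃              █┃          
temp */                ┃              ▼┃          
uct {                  ┃━━━━━━━━━━━━━━━┛          
━━━━━━━━━━━━━━━━━━━━━━━┛                          
 data/           ┃                                
est.js           ┃                                
ogger.yaml       ┃                                


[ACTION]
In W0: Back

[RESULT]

                                                  
                                                  
                                                  
                                                  
                                                  
━━━━━━━━━━━━━━━━━━━━━━━┓                          
er                     ┃                          
───────────────────────┨━━━━━━━━━━━━━━━┓          
 chapter.txt           ┃               ┃          
───────────────────────┃───────────────┨          
tring.h>               ┃              ▲┃          
tdio.h>                ┃              ░┃          
tdlib.h>               ┃n             ░┃          
ath.h>                 ┃              ░┃          
                       ┃              ░┃          
count */               ┃              ░┃          
_TEMP 885              ┃              █┃          
temp */                ┃              ▼┃          
uct {                  ┃━━━━━━━━━━━━━━━┛          
━━━━━━━━━━━━━━━━━━━━━━━┛                          
                 ┃                                
                 ┃                                
                 ┃                                
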